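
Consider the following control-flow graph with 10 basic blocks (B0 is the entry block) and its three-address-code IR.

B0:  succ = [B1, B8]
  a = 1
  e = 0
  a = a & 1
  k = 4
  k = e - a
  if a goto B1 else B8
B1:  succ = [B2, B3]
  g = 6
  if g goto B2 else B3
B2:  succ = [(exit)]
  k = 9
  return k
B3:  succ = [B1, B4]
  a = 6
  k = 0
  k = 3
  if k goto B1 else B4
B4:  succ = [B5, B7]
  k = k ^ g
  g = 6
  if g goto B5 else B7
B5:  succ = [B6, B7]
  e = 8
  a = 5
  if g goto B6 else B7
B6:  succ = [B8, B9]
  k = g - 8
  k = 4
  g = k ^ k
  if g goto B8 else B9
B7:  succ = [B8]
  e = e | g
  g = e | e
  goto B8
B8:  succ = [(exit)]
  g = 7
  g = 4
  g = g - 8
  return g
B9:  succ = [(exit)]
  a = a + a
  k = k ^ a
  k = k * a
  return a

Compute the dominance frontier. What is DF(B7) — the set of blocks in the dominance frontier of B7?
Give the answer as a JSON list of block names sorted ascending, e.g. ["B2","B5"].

idom tree: B1←B0 B2←B1 B3←B1 B4←B3 B5←B4 B6←B5 B7←B4 B8←B0 B9←B6
Dom at joins:
  B1: preds {B0,B3}: {B0} ∩ {B0,B1,B3} = {B0}; idom=B0
  B7: preds {B4,B5}: {B0,B1,B3,B4} ∩ {B0,B1,B3,B4,B5} = {B0,B1,B3,B4}; idom=B4
  B8: preds {B0,B6,B7}: {B0} ∩ {B0,B1,B3,B4,B5,B6} ∩ {B0,B1,B3,B4,B7} = {B0}; idom=B0

Frontier:
  join B1 pred B0: · stop@B0
  join B1 pred B3: B3→B1 stop@B0
  join B7 pred B4: · stop@B4
  join B7 pred B5: B5 stop@B4
  join B8 pred B0: · stop@B0
  join B8 pred B6: B6→B5→B4→B3→B1 stop@B0
  join B8 pred B7: B7→B4→B3→B1 stop@B0
  B0 → ∅
  B1 → {B1,B8}
  B2 → ∅
  B3 → {B1,B8}
  B4 → {B8}
  B5 → {B7,B8}
  B6 → {B8}
  B7 → {B8}
  B8 → ∅
  B9 → ∅

DF(B7) = ["B8"]

Answer: ["B8"]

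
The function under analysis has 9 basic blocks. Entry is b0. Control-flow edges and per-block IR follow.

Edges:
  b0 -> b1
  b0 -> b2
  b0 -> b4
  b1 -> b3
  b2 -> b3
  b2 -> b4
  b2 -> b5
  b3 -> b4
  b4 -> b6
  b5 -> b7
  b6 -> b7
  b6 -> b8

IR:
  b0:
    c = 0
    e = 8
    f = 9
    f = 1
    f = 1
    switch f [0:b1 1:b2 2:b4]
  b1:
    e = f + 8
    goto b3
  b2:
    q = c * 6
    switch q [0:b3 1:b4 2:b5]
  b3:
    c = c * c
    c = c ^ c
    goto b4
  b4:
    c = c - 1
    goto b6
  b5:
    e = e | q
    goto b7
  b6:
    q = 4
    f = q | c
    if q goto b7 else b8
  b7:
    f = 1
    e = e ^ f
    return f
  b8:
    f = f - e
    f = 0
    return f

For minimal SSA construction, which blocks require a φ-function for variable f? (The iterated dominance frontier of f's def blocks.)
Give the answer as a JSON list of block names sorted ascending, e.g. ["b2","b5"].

idom tree: b1←b0 b2←b0 b3←b0 b4←b0 b5←b2 b6←b4 b7←b0 b8←b6
Dom at joins:
  b3: preds {b1,b2}: {b0,b1} ∩ {b0,b2} = {b0}; idom=b0
  b4: preds {b0,b2,b3}: {b0} ∩ {b0,b2} ∩ {b0,b3} = {b0}; idom=b0
  b7: preds {b5,b6}: {b0,b2,b5} ∩ {b0,b4,b6} = {b0}; idom=b0

DF derivation:
  join b3 pred b1: b1 stop@b0
  join b3 pred b2: b2 stop@b0
  join b4 pred b0: · stop@b0
  join b4 pred b2: b2 stop@b0
  join b4 pred b3: b3 stop@b0
  join b7 pred b5: b5→b2 stop@b0
  join b7 pred b6: b6→b4 stop@b0
  b0 → ∅
  b1 → {b3}
  b2 → {b3,b4,b7}
  b3 → {b4}
  b4 → {b7}
  b5 → {b7}
  b6 → {b7}
  b7 → ∅
  b8 → ∅

φ for f: defs {b0,b6,b7,b8}
  DF⁺ = {b7}

Answer: ["b7"]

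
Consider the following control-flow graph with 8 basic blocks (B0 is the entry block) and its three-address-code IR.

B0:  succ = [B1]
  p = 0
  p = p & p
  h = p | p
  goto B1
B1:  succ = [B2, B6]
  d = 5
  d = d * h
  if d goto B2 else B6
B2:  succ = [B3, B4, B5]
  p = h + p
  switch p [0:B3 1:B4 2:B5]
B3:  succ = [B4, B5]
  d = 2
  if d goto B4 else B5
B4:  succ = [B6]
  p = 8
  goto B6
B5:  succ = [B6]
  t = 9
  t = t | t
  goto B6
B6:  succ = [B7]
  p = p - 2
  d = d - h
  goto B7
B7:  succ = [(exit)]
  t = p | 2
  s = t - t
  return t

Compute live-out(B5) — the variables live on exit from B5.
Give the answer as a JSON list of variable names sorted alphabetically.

Per-block:
  B0 def {h,p} use ∅
  B1 def {d} use {h}
  B2 def {p} use {h,p}
  B3 def {d} use ∅
  B4 def {p} use ∅
  B5 def {t} use ∅
  B6 def {d,p} use {d,h,p}
  B7 def {s,t} use {p}

Backward fixpoint:
  live B0: ∅→{h,p}
  live B1: {h,p}→{d,h,p}
  live B2: {d,h,p}→{d,h,p}
  live B3: {h,p}→{d,h,p}
  live B4: {d,h}→{d,h,p}
  live B5: {d,h,p}→{d,h,p}
  live B6: {d,h,p}→{p}
  live B7: {p}→∅

live-out(B5) = ["d", "h", "p"]

Answer: ["d", "h", "p"]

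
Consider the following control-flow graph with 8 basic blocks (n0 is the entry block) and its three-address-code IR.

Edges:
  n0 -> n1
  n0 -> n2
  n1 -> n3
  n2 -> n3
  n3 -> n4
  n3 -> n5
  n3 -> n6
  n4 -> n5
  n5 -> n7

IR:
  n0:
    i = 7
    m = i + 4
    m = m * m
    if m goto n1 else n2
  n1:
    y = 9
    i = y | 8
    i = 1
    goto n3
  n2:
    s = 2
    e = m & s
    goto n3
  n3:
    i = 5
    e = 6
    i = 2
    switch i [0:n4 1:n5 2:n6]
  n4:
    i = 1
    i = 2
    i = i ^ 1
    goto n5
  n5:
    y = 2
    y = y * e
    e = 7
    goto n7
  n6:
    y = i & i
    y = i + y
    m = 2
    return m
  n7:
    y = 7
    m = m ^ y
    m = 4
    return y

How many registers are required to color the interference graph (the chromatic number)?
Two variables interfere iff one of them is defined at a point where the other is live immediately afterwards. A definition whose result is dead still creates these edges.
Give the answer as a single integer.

Per-block:
  n0: {i,m} / ∅
  n1: {i,y} / ∅
  n2: {e,s} / {m}
  n3: {e,i} / ∅
  n4: {i} / ∅
  n5: {e,y} / {e}
  n6: {m,y} / {i}
  n7: {m,y} / {m}

Liveness:
  live n0: ∅→{m}
  live n1: {m}→{m}
  live n2: {m}→{m}
  live n3: {m}→{e,i,m}
  live n4: {e,m}→{e,m}
  live n5: {e,m}→{m}
  live n6: {i}→∅
  live n7: {m}→∅

Conflict graph:
  e: {i,m,y}
  i: {e,m,y}
  m: {e,i,s,y}
  s: {m}
  y: {e,i,m}

Chromatic number:
  lower bound: {e,i,m,y} mutually conflict ⇒ χ ≥ 4
  assign e→R1 i→R2 m→R0 s→R1 y→R3 — no edge inside a register ⇒ χ ≤ 4
  χ = 4

Answer: 4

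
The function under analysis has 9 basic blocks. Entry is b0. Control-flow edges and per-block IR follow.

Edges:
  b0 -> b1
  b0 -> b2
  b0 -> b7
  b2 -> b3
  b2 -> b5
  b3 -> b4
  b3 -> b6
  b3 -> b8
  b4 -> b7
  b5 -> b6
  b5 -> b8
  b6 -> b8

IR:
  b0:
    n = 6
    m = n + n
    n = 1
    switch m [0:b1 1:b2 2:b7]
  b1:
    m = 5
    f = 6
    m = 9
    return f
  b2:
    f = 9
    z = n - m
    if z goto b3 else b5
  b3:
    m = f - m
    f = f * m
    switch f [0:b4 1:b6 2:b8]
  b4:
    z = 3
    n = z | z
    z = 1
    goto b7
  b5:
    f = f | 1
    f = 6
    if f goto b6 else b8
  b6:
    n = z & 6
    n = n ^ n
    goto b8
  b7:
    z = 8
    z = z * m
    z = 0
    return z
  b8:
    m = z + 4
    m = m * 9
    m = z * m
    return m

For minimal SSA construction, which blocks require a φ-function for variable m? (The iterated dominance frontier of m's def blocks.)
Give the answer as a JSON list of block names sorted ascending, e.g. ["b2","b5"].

idom tree: b1←b0 b2←b0 b3←b2 b4←b3 b5←b2 b6←b2 b7←b0 b8←b2
Dom∩ at merges:
  b6: preds {b3,b5}: {b0,b2,b3} ∩ {b0,b2,b5} = {b0,b2}; idom=b2
  b7: preds {b0,b4}: {b0} ∩ {b0,b2,b3,b4} = {b0}; idom=b0
  b8: preds {b3,b5,b6}: {b0,b2,b3} ∩ {b0,b2,b5} ∩ {b0,b2,b6} = {b0,b2}; idom=b2

DF derivation:
  join b6 pred b3: b3 stop@b2
  join b6 pred b5: b5 stop@b2
  join b7 pred b0: · stop@b0
  join b7 pred b4: b4→b3→b2 stop@b0
  join b8 pred b3: b3 stop@b2
  join b8 pred b5: b5 stop@b2
  join b8 pred b6: b6 stop@b2
  b0: DF=∅
  b1: DF=∅
  b2: DF={b7}
  b3: DF={b6,b7,b8}
  b4: DF={b7}
  b5: DF={b6,b8}
  b6: DF={b8}
  b7: DF=∅
  b8: DF=∅

φ for m: defs {b0,b1,b3,b8}
  DF⁺ = {b6,b7,b8}

Answer: ["b6", "b7", "b8"]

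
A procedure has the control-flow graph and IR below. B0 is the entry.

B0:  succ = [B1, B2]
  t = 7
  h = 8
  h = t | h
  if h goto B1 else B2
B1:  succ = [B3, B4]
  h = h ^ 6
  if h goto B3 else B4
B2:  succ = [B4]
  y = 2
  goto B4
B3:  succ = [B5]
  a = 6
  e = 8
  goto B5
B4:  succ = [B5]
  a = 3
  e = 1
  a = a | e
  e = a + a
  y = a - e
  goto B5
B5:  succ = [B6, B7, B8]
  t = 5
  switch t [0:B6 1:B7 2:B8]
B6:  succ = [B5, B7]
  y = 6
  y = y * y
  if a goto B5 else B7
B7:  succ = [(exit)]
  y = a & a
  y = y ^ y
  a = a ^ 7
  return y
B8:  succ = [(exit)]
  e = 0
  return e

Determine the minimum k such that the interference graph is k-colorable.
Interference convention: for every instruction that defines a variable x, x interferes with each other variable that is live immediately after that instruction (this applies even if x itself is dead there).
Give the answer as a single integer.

Block summaries:
  B0: def={h,t} ue=∅
  B1: def={h} ue={h}
  B2: def={y} ue=∅
  B3: def={a,e} ue=∅
  B4: def={a,e,y} ue=∅
  B5: def={t} ue=∅
  B6: def={y} ue={a}
  B7: def={a,y} ue={a}
  B8: def={e} ue=∅

Liveness:
  B0 li=∅ lo={h}
  B1 li={h} lo=∅
  B2 li=∅ lo=∅
  B3 li=∅ lo={a}
  B4 li=∅ lo={a}
  B5 li={a} lo={a}
  B6 li={a} lo={a}
  B7 li={a} lo=∅
  B8 li=∅ lo=∅

Interfere edges:
  a↔{e,t,y}
  e↔{a}
  h↔{t}
  t↔{a,h}
  y↔{a}

Registers:
  {a,e} pairwise interfere (2-clique) ⇒ χ ≥ 2
  2-colouring: c0={a,h}  c1={e,t,y}
  χ = 2

Answer: 2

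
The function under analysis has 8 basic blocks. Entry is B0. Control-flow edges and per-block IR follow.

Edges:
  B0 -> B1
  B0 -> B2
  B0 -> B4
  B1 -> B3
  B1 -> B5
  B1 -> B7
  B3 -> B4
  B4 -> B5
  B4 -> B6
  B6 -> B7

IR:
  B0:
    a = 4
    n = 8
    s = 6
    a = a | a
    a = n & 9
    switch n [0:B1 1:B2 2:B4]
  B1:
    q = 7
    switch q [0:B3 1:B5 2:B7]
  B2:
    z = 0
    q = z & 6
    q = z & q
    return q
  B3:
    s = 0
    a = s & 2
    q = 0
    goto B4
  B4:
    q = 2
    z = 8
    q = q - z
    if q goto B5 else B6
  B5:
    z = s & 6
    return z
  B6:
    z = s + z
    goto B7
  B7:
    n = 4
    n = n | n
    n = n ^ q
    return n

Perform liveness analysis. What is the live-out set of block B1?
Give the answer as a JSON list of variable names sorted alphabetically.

Block summaries:
  B0: def={a,n,s} ue=∅
  B1: def={q} ue=∅
  B2: def={q,z} ue=∅
  B3: def={a,q,s} ue=∅
  B4: def={q,z} ue=∅
  B5: def={z} ue={s}
  B6: def={z} ue={s,z}
  B7: def={n} ue={q}

Backward fixpoint:
  B0 li=∅ lo={s}
  B1 li={s} lo={q,s}
  B2 li=∅ lo=∅
  B3 li=∅ lo={s}
  B4 li={s} lo={q,s,z}
  B5 li={s} lo=∅
  B6 li={q,s,z} lo={q}
  B7 li={q} lo=∅

live-out(B1) = ["q", "s"]

Answer: ["q", "s"]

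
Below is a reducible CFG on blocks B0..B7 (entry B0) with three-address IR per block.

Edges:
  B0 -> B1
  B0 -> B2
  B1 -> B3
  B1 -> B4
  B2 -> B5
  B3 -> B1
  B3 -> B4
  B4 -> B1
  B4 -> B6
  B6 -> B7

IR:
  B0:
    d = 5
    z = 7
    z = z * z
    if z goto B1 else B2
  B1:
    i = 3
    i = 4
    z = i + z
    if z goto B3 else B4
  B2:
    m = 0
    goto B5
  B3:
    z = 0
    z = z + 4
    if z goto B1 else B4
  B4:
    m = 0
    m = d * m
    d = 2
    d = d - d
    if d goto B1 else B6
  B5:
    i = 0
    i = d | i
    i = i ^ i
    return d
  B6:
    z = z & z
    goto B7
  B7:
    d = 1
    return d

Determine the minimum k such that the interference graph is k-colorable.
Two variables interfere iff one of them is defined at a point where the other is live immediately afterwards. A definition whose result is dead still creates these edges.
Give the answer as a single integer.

Block summaries:
  B0: {d,z} / ∅
  B1: {i,z} / {z}
  B2: {m} / ∅
  B3: {z} / ∅
  B4: {d,m} / {d}
  B5: {i} / {d}
  B6: {z} / {z}
  B7: {d} / ∅

Live sets:
  B0 li=∅ lo={d,z}
  B1 li={d,z} lo={d,z}
  B2 li={d} lo={d}
  B3 li={d} lo={d,z}
  B4 li={d,z} lo={d,z}
  B5 li={d} lo=∅
  B6 li={z} lo=∅
  B7 li=∅ lo=∅

Interference:
  d: {i,m,z}
  i: {d,z}
  m: {d,z}
  z: {d,i,m}

Colouring:
  lower bound: {d,i,z} mutually conflict ⇒ χ ≥ 3
  3-colouring: c0={d}  c1={z}  c2={i,m}
  χ = 3

Answer: 3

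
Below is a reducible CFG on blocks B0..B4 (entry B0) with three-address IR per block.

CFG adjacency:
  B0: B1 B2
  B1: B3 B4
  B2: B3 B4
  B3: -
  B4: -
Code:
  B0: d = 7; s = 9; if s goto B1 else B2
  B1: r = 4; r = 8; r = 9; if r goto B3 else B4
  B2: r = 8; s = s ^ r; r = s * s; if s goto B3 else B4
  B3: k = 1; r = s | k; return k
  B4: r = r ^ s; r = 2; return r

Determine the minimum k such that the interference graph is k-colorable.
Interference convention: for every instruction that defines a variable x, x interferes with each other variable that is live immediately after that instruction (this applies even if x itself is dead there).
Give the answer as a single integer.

Block summaries:
  B0 def {d,s} use ∅
  B1 def {r} use ∅
  B2 def {r,s} use {s}
  B3 def {k,r} use {s}
  B4 def {r} use {r,s}

Live sets:
  B0: in=∅ out={s}
  B1: in={s} out={r,s}
  B2: in={s} out={r,s}
  B3: in={s} out=∅
  B4: in={r,s} out=∅

Conflict graph:
  d — ∅
  k — {r,s}
  r — {k,s}
  s — {k,r}

Chromatic number:
  lower bound: {k,r,s} mutually conflict ⇒ χ ≥ 3
  assign d→R0 k→R0 r→R1 s→R2 — no edge inside a register ⇒ χ ≤ 3
  χ = 3

Answer: 3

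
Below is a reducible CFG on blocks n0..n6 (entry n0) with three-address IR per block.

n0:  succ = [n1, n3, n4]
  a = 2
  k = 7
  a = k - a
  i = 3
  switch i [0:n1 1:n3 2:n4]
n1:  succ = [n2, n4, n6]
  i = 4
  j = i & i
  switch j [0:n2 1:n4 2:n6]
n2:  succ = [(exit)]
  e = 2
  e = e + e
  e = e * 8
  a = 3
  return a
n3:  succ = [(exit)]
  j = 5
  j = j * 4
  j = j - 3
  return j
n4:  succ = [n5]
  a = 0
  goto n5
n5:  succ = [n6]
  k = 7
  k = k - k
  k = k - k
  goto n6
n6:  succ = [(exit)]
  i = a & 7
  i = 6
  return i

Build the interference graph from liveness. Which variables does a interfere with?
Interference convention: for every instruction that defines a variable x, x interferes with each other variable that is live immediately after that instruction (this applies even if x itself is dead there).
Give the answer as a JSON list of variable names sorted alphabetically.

Answer: ["i", "j", "k"]

Derivation:
Block summaries:
  n0: {a,i,k} / ∅
  n1: {i,j} / ∅
  n2: {a,e} / ∅
  n3: {j} / ∅
  n4: {a} / ∅
  n5: {k} / ∅
  n6: {i} / {a}

Backward fixpoint:
  n0 li=∅ lo={a}
  n1 li={a} lo={a}
  n2 li=∅ lo=∅
  n3 li=∅ lo=∅
  n4 li=∅ lo={a}
  n5 li={a} lo={a}
  n6 li={a} lo=∅

Interference:
  a — {i,j,k}
  e — ∅
  i — {a}
  j — {a}
  k — {a}

N(a) = ["i", "j", "k"]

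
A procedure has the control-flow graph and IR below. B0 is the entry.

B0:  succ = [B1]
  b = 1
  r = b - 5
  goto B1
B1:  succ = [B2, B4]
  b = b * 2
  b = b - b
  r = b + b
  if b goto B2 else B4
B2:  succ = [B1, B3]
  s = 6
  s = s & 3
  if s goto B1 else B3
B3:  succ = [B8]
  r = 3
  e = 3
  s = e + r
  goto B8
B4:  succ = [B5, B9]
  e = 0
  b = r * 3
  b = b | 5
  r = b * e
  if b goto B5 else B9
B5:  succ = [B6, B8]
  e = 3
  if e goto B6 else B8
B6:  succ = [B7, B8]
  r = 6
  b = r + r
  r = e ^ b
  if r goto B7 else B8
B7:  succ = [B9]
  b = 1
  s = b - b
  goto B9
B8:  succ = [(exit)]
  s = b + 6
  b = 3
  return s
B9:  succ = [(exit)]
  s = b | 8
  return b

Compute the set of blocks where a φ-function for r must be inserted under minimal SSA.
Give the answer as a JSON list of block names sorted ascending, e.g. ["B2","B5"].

Answer: ["B1", "B8", "B9"]

Derivation:
idom tree: B1←B0 B2←B1 B3←B2 B4←B1 B5←B4 B6←B5 B7←B6 B8←B1 B9←B4
Dom at joins:
  B1: preds {B0,B2}: {B0} ∩ {B0,B1,B2} = {B0}; idom=B0
  B8: preds {B3,B5,B6}: {B0,B1,B2,B3} ∩ {B0,B1,B4,B5} ∩ {B0,B1,B4,B5,B6} = {B0,B1}; idom=B1
  B9: preds {B4,B7}: {B0,B1,B4} ∩ {B0,B1,B4,B5,B6,B7} = {B0,B1,B4}; idom=B4

DF derivation:
  B1←B0: walk · to B0
  B1←B2: walk B2→B1 to B0
  B8←B3: walk B3→B2 to B1
  B8←B5: walk B5→B4 to B1
  B8←B6: walk B6→B5→B4 to B1
  B9←B4: walk · to B4
  B9←B7: walk B7→B6→B5 to B4
  B0: DF=∅
  B1: DF={B1}
  B2: DF={B1,B8}
  B3: DF={B8}
  B4: DF={B8}
  B5: DF={B8,B9}
  B6: DF={B8,B9}
  B7: DF={B9}
  B8: DF=∅
  B9: DF=∅

φ for r: defs {B0,B1,B3,B4,B6}
  DF⁺ = {B1,B8,B9}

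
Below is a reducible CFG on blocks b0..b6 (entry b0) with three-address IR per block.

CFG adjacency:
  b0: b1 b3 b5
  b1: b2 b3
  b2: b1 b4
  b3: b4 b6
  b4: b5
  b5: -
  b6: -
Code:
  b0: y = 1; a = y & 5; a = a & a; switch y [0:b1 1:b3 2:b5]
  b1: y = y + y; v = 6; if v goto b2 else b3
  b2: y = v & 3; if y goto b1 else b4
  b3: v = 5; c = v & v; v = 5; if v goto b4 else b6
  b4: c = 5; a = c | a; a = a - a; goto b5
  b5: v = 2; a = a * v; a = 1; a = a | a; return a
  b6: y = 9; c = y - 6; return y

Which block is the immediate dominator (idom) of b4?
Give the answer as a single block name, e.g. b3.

idom tree: b1←b0 b2←b1 b3←b0 b4←b0 b5←b0 b6←b3
Dom at joins:
  b1: preds {b0,b2}: {b0} ∩ {b0,b1,b2} = {b0}; idom=b0
  b3: preds {b0,b1}: {b0} ∩ {b0,b1} = {b0}; idom=b0
  b4: preds {b2,b3}: {b0,b1,b2} ∩ {b0,b3} = {b0}; idom=b0
  b5: preds {b0,b4}: {b0} ∩ {b0,b4} = {b0}; idom=b0

idom(b4) = b0

Answer: b0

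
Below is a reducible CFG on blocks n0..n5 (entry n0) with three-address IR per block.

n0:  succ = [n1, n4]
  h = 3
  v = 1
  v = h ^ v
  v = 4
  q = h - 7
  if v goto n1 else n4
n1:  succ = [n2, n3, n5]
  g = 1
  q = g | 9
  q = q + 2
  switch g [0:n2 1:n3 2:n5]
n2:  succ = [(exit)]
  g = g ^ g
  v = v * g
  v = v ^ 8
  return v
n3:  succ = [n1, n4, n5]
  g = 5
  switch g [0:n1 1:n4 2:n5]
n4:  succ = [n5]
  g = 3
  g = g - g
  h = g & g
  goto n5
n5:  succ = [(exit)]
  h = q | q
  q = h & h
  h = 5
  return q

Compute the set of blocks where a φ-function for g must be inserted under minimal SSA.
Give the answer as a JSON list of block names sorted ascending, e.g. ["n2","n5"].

idom tree: n1←n0 n2←n1 n3←n1 n4←n0 n5←n0
Dom∩ at merges:
  n1: preds {n0,n3}: {n0} ∩ {n0,n1,n3} = {n0}; idom=n0
  n4: preds {n0,n3}: {n0} ∩ {n0,n1,n3} = {n0}; idom=n0
  n5: preds {n1,n3,n4}: {n0,n1} ∩ {n0,n1,n3} ∩ {n0,n4} = {n0}; idom=n0

DF derivation:
  n1←n0: walk · to n0
  n1←n3: walk n3→n1 to n0
  n4←n0: walk · to n0
  n4←n3: walk n3→n1 to n0
  n5←n1: walk n1 to n0
  n5←n3: walk n3→n1 to n0
  n5←n4: walk n4 to n0
  DF(n0)=∅
  DF(n1)={n1,n4,n5}
  DF(n2)=∅
  DF(n3)={n1,n4,n5}
  DF(n4)={n5}
  DF(n5)=∅

φ for g: defs {n1,n2,n3,n4}
  DF⁺ = {n1,n4,n5}

Answer: ["n1", "n4", "n5"]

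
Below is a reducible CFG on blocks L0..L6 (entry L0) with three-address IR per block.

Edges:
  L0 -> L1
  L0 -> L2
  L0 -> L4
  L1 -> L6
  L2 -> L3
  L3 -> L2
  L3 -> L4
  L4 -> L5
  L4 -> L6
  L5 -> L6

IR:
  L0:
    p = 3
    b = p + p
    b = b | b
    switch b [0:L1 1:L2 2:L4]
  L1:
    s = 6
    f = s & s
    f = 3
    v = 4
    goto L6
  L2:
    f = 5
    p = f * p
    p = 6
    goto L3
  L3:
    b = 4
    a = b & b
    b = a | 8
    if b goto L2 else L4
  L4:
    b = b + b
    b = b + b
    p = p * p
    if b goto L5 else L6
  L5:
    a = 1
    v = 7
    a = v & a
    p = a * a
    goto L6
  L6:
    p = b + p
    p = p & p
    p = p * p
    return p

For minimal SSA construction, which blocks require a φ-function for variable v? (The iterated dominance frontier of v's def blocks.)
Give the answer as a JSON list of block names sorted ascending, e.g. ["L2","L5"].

idom tree: L1←L0 L2←L0 L3←L2 L4←L0 L5←L4 L6←L0
Join-block Dom:
  L2: preds {L0,L3}: {L0} ∩ {L0,L2,L3} = {L0}; idom=L0
  L4: preds {L0,L3}: {L0} ∩ {L0,L2,L3} = {L0}; idom=L0
  L6: preds {L1,L4,L5}: {L0,L1} ∩ {L0,L4} ∩ {L0,L4,L5} = {L0}; idom=L0

Frontier:
  join L2 pred L0: · stop@L0
  join L2 pred L3: L3→L2 stop@L0
  join L4 pred L0: · stop@L0
  join L4 pred L3: L3→L2 stop@L0
  join L6 pred L1: L1 stop@L0
  join L6 pred L4: L4 stop@L0
  join L6 pred L5: L5→L4 stop@L0
  DF(L0)=∅
  DF(L1)={L6}
  DF(L2)={L2,L4}
  DF(L3)={L2,L4}
  DF(L4)={L6}
  DF(L5)={L6}
  DF(L6)=∅

φ for v: defs {L1,L5}
  DF⁺ = {L6}

Answer: ["L6"]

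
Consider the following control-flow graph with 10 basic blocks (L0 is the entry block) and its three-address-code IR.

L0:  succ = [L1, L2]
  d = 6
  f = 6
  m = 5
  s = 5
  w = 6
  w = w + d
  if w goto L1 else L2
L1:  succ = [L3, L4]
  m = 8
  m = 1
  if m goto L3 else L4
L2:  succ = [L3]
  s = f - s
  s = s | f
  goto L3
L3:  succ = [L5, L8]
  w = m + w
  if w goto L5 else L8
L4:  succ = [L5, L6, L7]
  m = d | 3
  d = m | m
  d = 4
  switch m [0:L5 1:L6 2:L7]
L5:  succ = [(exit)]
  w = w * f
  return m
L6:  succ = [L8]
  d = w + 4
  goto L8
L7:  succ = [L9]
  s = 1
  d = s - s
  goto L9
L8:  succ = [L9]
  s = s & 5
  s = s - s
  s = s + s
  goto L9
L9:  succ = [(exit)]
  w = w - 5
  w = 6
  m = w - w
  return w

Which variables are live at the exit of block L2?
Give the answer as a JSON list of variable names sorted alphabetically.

Block summaries:
  L0 def {d,f,m,s,w} use ∅
  L1 def {m} use ∅
  L2 def {s} use {f,s}
  L3 def {w} use {m,w}
  L4 def {d,m} use {d}
  L5 def {w} use {f,m,w}
  L6 def {d} use {w}
  L7 def {d,s} use ∅
  L8 def {s} use {s}
  L9 def {m,w} use {w}

Backward fixpoint:
  L0: in=∅ out={d,f,m,s,w}
  L1: in={d,f,s,w} out={d,f,m,s,w}
  L2: in={f,m,s,w} out={f,m,s,w}
  L3: in={f,m,s,w} out={f,m,s,w}
  L4: in={d,f,s,w} out={f,m,s,w}
  L5: in={f,m,w} out=∅
  L6: in={s,w} out={s,w}
  L7: in={w} out={w}
  L8: in={s,w} out={w}
  L9: in={w} out=∅

live-out(L2) = ["f", "m", "s", "w"]

Answer: ["f", "m", "s", "w"]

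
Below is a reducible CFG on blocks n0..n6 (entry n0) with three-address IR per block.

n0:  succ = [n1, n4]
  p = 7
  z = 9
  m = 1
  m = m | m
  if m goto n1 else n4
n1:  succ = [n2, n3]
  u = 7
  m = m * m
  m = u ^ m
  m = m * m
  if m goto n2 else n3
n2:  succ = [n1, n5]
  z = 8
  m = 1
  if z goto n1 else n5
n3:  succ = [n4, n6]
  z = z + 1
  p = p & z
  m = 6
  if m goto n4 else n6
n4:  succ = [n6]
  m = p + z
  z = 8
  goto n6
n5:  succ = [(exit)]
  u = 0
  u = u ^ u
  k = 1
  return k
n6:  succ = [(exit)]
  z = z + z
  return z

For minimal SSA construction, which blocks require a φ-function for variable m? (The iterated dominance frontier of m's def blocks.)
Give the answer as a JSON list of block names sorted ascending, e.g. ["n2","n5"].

Answer: ["n1", "n4", "n6"]

Derivation:
idom tree: n1←n0 n2←n1 n3←n1 n4←n0 n5←n2 n6←n0
Join-block Dom:
  n1: preds {n0,n2}: {n0} ∩ {n0,n1,n2} = {n0}; idom=n0
  n4: preds {n0,n3}: {n0} ∩ {n0,n1,n3} = {n0}; idom=n0
  n6: preds {n3,n4}: {n0,n1,n3} ∩ {n0,n4} = {n0}; idom=n0

DF walk-up:
  n1←n0: walk · to n0
  n1←n2: walk n2→n1 to n0
  n4←n0: walk · to n0
  n4←n3: walk n3→n1 to n0
  n6←n3: walk n3→n1 to n0
  n6←n4: walk n4 to n0
  n0 → ∅
  n1 → {n1,n4,n6}
  n2 → {n1}
  n3 → {n4,n6}
  n4 → {n6}
  n5 → ∅
  n6 → ∅

φ for m: defs {n0,n1,n2,n3,n4}
  DF⁺ = {n1,n4,n6}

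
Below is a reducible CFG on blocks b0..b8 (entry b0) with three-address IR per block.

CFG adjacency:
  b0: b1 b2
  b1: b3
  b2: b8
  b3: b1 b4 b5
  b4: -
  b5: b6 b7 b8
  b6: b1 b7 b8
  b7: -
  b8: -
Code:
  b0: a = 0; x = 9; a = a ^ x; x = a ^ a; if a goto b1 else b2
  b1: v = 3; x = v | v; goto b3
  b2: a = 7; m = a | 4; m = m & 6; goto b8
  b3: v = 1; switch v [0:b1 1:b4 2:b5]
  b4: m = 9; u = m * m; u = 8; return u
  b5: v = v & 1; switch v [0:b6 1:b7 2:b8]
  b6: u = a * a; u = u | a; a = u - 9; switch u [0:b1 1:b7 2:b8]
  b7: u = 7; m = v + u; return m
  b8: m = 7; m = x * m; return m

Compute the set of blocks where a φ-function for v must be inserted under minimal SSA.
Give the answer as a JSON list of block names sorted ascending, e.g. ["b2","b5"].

idom tree: b1←b0 b2←b0 b3←b1 b4←b3 b5←b3 b6←b5 b7←b5 b8←b0
Join-block Dom:
  b1: preds {b0,b3,b6}: {b0} ∩ {b0,b1,b3} ∩ {b0,b1,b3,b5,b6} = {b0}; idom=b0
  b7: preds {b5,b6}: {b0,b1,b3,b5} ∩ {b0,b1,b3,b5,b6} = {b0,b1,b3,b5}; idom=b5
  b8: preds {b2,b5,b6}: {b0,b2} ∩ {b0,b1,b3,b5} ∩ {b0,b1,b3,b5,b6} = {b0}; idom=b0

DF walk-up:
  join b1 pred b0: · stop@b0
  join b1 pred b3: b3→b1 stop@b0
  join b1 pred b6: b6→b5→b3→b1 stop@b0
  join b7 pred b5: · stop@b5
  join b7 pred b6: b6 stop@b5
  join b8 pred b2: b2 stop@b0
  join b8 pred b5: b5→b3→b1 stop@b0
  join b8 pred b6: b6→b5→b3→b1 stop@b0
  b0: DF=∅
  b1: DF={b1,b8}
  b2: DF={b8}
  b3: DF={b1,b8}
  b4: DF=∅
  b5: DF={b1,b8}
  b6: DF={b1,b7,b8}
  b7: DF=∅
  b8: DF=∅

φ for v: defs {b1,b3,b5}
  DF⁺ = {b1,b8}

Answer: ["b1", "b8"]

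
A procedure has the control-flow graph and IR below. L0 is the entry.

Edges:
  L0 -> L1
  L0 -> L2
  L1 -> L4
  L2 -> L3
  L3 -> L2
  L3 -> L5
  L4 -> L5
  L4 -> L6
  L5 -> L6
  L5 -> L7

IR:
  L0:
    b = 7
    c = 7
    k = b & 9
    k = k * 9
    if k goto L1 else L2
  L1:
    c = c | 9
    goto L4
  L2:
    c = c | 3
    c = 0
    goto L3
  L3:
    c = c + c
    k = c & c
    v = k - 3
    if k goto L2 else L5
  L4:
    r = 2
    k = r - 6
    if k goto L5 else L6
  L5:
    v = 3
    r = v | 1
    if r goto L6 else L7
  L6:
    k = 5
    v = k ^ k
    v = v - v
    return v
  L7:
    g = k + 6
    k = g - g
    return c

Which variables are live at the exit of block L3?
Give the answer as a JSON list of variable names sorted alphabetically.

Block summaries:
  L0: {b,c,k} / ∅
  L1: {c} / {c}
  L2: {c} / {c}
  L3: {c,k,v} / {c}
  L4: {k,r} / ∅
  L5: {r,v} / ∅
  L6: {k,v} / ∅
  L7: {g,k} / {c,k}

Live sets:
  live L0: ∅→{c}
  live L1: {c}→{c}
  live L2: {c}→{c}
  live L3: {c}→{c,k}
  live L4: {c}→{c,k}
  live L5: {c,k}→{c,k}
  live L6: ∅→∅
  live L7: {c,k}→∅

live-out(L3) = ["c", "k"]

Answer: ["c", "k"]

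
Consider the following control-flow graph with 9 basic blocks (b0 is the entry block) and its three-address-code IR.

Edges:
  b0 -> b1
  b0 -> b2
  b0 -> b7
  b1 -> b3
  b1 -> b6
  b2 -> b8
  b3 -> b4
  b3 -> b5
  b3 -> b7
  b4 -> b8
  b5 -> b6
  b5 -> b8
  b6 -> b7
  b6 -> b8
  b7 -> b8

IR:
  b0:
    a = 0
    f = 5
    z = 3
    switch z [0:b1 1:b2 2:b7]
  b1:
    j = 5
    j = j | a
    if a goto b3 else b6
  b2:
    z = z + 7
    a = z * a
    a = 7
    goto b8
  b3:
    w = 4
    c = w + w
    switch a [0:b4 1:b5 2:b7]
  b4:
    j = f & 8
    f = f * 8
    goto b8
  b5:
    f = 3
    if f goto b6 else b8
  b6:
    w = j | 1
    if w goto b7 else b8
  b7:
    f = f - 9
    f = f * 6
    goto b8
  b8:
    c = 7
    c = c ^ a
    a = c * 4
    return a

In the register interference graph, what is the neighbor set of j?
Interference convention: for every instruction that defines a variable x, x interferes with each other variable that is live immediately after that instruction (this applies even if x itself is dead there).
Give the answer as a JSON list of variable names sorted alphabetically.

Answer: ["a", "c", "f", "w"]

Derivation:
Block summaries:
  b0: def={a,f,z} ue=∅
  b1: def={j} ue={a}
  b2: def={a,z} ue={a,z}
  b3: def={c,w} ue={a}
  b4: def={f,j} ue={f}
  b5: def={f} ue=∅
  b6: def={w} ue={j}
  b7: def={f} ue={f}
  b8: def={a,c} ue={a}

Liveness:
  b0 li=∅ lo={a,f,z}
  b1 li={a,f} lo={a,f,j}
  b2 li={a,z} lo={a}
  b3 li={a,f,j} lo={a,f,j}
  b4 li={a,f} lo={a}
  b5 li={a,j} lo={a,f,j}
  b6 li={a,f,j} lo={a,f}
  b7 li={a,f} lo={a}
  b8 li={a} lo=∅

Interfere edges:
  a: {c,f,j,w,z}
  c: {a,f,j}
  f: {a,c,j,w,z}
  j: {a,c,f,w}
  w: {a,f,j}
  z: {a,f}

N(j) = ["a", "c", "f", "w"]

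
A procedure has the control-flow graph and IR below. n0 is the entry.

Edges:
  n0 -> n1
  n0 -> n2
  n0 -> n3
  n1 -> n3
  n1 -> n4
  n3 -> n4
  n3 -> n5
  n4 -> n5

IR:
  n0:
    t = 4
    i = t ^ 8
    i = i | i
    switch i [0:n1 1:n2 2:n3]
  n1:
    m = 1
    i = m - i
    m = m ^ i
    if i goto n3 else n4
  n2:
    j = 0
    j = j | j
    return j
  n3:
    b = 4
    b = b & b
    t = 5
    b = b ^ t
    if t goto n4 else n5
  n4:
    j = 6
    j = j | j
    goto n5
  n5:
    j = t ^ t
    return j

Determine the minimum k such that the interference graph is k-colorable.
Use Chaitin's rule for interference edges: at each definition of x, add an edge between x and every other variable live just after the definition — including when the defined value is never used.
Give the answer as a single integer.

Block summaries:
  n0: def={i,t} ue=∅
  n1: def={i,m} ue={i}
  n2: def={j} ue=∅
  n3: def={b,t} ue=∅
  n4: def={j} ue=∅
  n5: def={j} ue={t}

Live sets:
  n0 li=∅ lo={i,t}
  n1 li={i,t} lo={t}
  n2 li=∅ lo=∅
  n3 li=∅ lo={t}
  n4 li={t} lo={t}
  n5 li={t} lo=∅

Interference:
  b — {t}
  i — {m,t}
  j — {t}
  m — {i,t}
  t — {b,i,j,m}

Registers:
  lower bound: {i,m,t} mutually conflict ⇒ χ ≥ 3
  assign b→c1 i→c1 j→c1 m→c2 t→c0 — no edge inside a register ⇒ χ ≤ 3
  χ = 3

Answer: 3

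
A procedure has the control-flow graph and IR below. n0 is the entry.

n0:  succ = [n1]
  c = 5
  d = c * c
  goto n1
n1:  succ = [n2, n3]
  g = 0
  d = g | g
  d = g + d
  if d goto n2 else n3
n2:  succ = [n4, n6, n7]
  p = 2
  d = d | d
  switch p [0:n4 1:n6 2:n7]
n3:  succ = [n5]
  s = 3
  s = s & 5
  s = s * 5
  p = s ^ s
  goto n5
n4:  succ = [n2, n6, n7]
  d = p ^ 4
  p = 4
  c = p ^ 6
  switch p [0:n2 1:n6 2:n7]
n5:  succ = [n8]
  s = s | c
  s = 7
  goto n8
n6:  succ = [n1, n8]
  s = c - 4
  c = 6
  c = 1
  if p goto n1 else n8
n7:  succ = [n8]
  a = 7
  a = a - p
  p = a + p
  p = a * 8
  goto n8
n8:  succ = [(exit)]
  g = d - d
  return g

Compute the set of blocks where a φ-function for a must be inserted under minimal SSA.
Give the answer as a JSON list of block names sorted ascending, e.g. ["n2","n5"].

idom tree: n1←n0 n2←n1 n3←n1 n4←n2 n5←n3 n6←n2 n7←n2 n8←n1
Dom∩ at merges:
  n1: preds {n0,n6}: {n0} ∩ {n0,n1,n2,n6} = {n0}; idom=n0
  n2: preds {n1,n4}: {n0,n1} ∩ {n0,n1,n2,n4} = {n0,n1}; idom=n1
  n6: preds {n2,n4}: {n0,n1,n2} ∩ {n0,n1,n2,n4} = {n0,n1,n2}; idom=n2
  n7: preds {n2,n4}: {n0,n1,n2} ∩ {n0,n1,n2,n4} = {n0,n1,n2}; idom=n2
  n8: preds {n5,n6,n7}: {n0,n1,n3,n5} ∩ {n0,n1,n2,n6} ∩ {n0,n1,n2,n7} = {n0,n1}; idom=n1

Frontier:
  join n1 pred n0: · stop@n0
  join n1 pred n6: n6→n2→n1 stop@n0
  join n2 pred n1: · stop@n1
  join n2 pred n4: n4→n2 stop@n1
  join n6 pred n2: · stop@n2
  join n6 pred n4: n4 stop@n2
  join n7 pred n2: · stop@n2
  join n7 pred n4: n4 stop@n2
  join n8 pred n5: n5→n3 stop@n1
  join n8 pred n6: n6→n2 stop@n1
  join n8 pred n7: n7→n2 stop@n1
  n0: DF=∅
  n1: DF={n1}
  n2: DF={n1,n2,n8}
  n3: DF={n8}
  n4: DF={n2,n6,n7}
  n5: DF={n8}
  n6: DF={n1,n8}
  n7: DF={n8}
  n8: DF=∅

φ for a: defs {n7}
  DF⁺ = {n8}

Answer: ["n8"]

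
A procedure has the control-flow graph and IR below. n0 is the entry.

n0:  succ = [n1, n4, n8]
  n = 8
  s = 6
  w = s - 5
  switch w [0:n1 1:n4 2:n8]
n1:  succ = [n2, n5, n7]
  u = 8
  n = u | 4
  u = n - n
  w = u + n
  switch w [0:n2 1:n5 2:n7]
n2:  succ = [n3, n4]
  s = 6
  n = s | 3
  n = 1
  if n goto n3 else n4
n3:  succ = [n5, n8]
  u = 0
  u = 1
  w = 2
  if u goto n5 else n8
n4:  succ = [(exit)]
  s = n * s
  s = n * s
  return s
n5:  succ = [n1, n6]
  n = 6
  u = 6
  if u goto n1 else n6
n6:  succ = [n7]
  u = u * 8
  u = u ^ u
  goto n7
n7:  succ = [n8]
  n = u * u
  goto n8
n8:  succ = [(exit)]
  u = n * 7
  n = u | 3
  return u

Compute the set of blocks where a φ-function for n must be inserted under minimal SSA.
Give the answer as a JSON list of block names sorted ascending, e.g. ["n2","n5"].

idom tree: n1←n0 n2←n1 n3←n2 n4←n0 n5←n1 n6←n5 n7←n1 n8←n0
Dom∩ at merges:
  n1: preds {n0,n5}: {n0} ∩ {n0,n1,n5} = {n0}; idom=n0
  n4: preds {n0,n2}: {n0} ∩ {n0,n1,n2} = {n0}; idom=n0
  n5: preds {n1,n3}: {n0,n1} ∩ {n0,n1,n2,n3} = {n0,n1}; idom=n1
  n7: preds {n1,n6}: {n0,n1} ∩ {n0,n1,n5,n6} = {n0,n1}; idom=n1
  n8: preds {n0,n3,n7}: {n0} ∩ {n0,n1,n2,n3} ∩ {n0,n1,n7} = {n0}; idom=n0

DF derivation:
  n1←n0: walk · to n0
  n1←n5: walk n5→n1 to n0
  n4←n0: walk · to n0
  n4←n2: walk n2→n1 to n0
  n5←n1: walk · to n1
  n5←n3: walk n3→n2 to n1
  n7←n1: walk · to n1
  n7←n6: walk n6→n5 to n1
  n8←n0: walk · to n0
  n8←n3: walk n3→n2→n1 to n0
  n8←n7: walk n7→n1 to n0
  n0: DF=∅
  n1: DF={n1,n4,n8}
  n2: DF={n4,n5,n8}
  n3: DF={n5,n8}
  n4: DF=∅
  n5: DF={n1,n7}
  n6: DF={n7}
  n7: DF={n8}
  n8: DF=∅

φ for n: defs {n0,n1,n2,n5,n7,n8}
  DF⁺ = {n1,n4,n5,n7,n8}

Answer: ["n1", "n4", "n5", "n7", "n8"]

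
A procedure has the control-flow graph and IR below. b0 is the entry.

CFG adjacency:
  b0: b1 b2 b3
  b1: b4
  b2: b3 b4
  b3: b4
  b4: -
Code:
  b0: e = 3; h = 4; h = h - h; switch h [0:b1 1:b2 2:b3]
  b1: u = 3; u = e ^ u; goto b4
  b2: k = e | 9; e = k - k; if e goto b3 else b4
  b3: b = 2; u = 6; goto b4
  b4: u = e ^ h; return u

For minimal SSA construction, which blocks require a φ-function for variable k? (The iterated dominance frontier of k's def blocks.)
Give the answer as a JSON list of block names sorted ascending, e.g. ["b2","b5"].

Answer: ["b3", "b4"]

Working:
idom tree: b1←b0 b2←b0 b3←b0 b4←b0
Dom∩ at merges:
  b3: preds {b0,b2}: {b0} ∩ {b0,b2} = {b0}; idom=b0
  b4: preds {b1,b2,b3}: {b0,b1} ∩ {b0,b2} ∩ {b0,b3} = {b0}; idom=b0

Frontier:
  b3←b0: walk · to b0
  b3←b2: walk b2 to b0
  b4←b1: walk b1 to b0
  b4←b2: walk b2 to b0
  b4←b3: walk b3 to b0
  DF(b0)=∅
  DF(b1)={b4}
  DF(b2)={b3,b4}
  DF(b3)={b4}
  DF(b4)=∅

φ for k: defs {b2}
  DF⁺ = {b3,b4}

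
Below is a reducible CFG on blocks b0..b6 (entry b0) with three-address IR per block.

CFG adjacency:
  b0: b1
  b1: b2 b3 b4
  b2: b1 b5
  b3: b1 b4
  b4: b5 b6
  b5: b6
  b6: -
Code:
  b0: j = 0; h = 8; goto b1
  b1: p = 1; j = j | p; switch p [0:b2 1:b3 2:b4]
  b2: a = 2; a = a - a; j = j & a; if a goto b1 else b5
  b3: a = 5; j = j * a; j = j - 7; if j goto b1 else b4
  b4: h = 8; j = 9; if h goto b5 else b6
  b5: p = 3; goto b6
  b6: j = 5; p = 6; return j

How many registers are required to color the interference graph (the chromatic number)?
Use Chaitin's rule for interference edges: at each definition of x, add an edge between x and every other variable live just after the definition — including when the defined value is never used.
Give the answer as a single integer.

Answer: 2

Analysis:
def/use:
  b0: def={h,j} ue=∅
  b1: def={j,p} ue={j}
  b2: def={a,j} ue={j}
  b3: def={a,j} ue={j}
  b4: def={h,j} ue=∅
  b5: def={p} ue=∅
  b6: def={j,p} ue=∅

Liveness:
  b0 li=∅ lo={j}
  b1 li={j} lo={j}
  b2 li={j} lo={j}
  b3 li={j} lo={j}
  b4 li=∅ lo=∅
  b5 li=∅ lo=∅
  b6 li=∅ lo=∅

Interfere edges:
  a↔{j}
  h↔{j}
  j↔{a,h,p}
  p↔{j}

Chromatic number:
  {a,j} pairwise interfere (2-clique) ⇒ χ ≥ 2
  assign a→c1 h→c1 j→c0 p→c1 — no edge inside a register ⇒ χ ≤ 2
  χ = 2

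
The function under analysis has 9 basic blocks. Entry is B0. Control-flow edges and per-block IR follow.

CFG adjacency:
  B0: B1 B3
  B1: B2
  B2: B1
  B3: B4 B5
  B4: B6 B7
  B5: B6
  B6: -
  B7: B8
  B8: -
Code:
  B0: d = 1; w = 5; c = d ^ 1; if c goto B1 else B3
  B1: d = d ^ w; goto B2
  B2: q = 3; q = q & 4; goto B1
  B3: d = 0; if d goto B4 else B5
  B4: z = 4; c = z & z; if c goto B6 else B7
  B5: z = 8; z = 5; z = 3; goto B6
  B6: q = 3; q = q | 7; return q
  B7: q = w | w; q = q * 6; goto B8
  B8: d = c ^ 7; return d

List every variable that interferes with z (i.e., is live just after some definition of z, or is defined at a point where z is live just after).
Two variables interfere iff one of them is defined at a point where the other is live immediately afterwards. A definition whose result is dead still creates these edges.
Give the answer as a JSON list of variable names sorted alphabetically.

def/use:
  B0: {c,d,w} / ∅
  B1: {d} / {d,w}
  B2: {q} / ∅
  B3: {d} / ∅
  B4: {c,z} / ∅
  B5: {z} / ∅
  B6: {q} / ∅
  B7: {q} / {w}
  B8: {d} / {c}

Liveness:
  B0: in=∅ out={d,w}
  B1: in={d,w} out={d,w}
  B2: in={d,w} out={d,w}
  B3: in={w} out={w}
  B4: in={w} out={c,w}
  B5: in=∅ out=∅
  B6: in=∅ out=∅
  B7: in={c,w} out={c}
  B8: in={c} out=∅

Interfere edges:
  c: {d,q,w}
  d: {c,q,w}
  q: {c,d,w}
  w: {c,d,q,z}
  z: {w}

N(z) = ["w"]

Answer: ["w"]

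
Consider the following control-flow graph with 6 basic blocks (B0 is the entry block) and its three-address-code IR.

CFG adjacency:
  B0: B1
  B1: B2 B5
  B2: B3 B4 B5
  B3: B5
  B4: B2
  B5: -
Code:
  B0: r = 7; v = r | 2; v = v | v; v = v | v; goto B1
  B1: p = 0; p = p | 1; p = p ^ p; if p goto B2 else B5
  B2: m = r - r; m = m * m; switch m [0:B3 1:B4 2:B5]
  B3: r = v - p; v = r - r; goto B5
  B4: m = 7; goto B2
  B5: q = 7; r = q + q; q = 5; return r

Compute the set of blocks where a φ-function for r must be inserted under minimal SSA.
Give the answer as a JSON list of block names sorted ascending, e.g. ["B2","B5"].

idom tree: B1←B0 B2←B1 B3←B2 B4←B2 B5←B1
Dom at joins:
  B2: preds {B1,B4}: {B0,B1} ∩ {B0,B1,B2,B4} = {B0,B1}; idom=B1
  B5: preds {B1,B2,B3}: {B0,B1} ∩ {B0,B1,B2} ∩ {B0,B1,B2,B3} = {B0,B1}; idom=B1

Frontier:
  join B2 pred B1: · stop@B1
  join B2 pred B4: B4→B2 stop@B1
  join B5 pred B1: · stop@B1
  join B5 pred B2: B2 stop@B1
  join B5 pred B3: B3→B2 stop@B1
  B0: DF=∅
  B1: DF=∅
  B2: DF={B2,B5}
  B3: DF={B5}
  B4: DF={B2}
  B5: DF=∅

φ for r: defs {B0,B3,B5}
  DF⁺ = {B5}

Answer: ["B5"]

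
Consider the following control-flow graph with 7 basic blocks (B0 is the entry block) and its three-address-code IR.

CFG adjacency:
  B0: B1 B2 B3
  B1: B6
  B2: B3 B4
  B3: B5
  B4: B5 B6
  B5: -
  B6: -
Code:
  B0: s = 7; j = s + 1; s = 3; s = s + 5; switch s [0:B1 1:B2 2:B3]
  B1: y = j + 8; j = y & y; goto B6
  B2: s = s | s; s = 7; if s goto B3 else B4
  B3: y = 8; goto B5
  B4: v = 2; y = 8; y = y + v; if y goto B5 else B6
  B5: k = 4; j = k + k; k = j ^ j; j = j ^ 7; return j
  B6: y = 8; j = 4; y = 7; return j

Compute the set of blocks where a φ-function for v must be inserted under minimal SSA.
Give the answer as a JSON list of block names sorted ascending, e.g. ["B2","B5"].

idom tree: B1←B0 B2←B0 B3←B0 B4←B2 B5←B0 B6←B0
Dom at joins:
  B3: preds {B0,B2}: {B0} ∩ {B0,B2} = {B0}; idom=B0
  B5: preds {B3,B4}: {B0,B3} ∩ {B0,B2,B4} = {B0}; idom=B0
  B6: preds {B1,B4}: {B0,B1} ∩ {B0,B2,B4} = {B0}; idom=B0

Frontier:
  B3←B0: walk · to B0
  B3←B2: walk B2 to B0
  B5←B3: walk B3 to B0
  B5←B4: walk B4→B2 to B0
  B6←B1: walk B1 to B0
  B6←B4: walk B4→B2 to B0
  B0: DF=∅
  B1: DF={B6}
  B2: DF={B3,B5,B6}
  B3: DF={B5}
  B4: DF={B5,B6}
  B5: DF=∅
  B6: DF=∅

φ for v: defs {B4}
  DF⁺ = {B5,B6}

Answer: ["B5", "B6"]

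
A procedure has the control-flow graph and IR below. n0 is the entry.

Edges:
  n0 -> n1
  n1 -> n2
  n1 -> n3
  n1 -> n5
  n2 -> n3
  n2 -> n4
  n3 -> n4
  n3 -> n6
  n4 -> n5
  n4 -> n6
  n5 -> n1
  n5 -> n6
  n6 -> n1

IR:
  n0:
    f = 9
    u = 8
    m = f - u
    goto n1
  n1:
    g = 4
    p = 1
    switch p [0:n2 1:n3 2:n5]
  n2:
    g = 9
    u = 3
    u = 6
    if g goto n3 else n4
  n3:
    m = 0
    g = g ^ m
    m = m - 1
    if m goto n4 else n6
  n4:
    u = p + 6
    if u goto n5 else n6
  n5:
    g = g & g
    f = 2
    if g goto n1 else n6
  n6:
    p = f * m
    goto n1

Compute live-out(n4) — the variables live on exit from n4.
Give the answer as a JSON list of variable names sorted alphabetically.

Answer: ["f", "g", "m"]

Working:
Per-block:
  n0 def {f,m,u} use ∅
  n1 def {g,p} use ∅
  n2 def {g,u} use ∅
  n3 def {g,m} use {g}
  n4 def {u} use {p}
  n5 def {f,g} use {g}
  n6 def {p} use {f,m}

Liveness:
  n0 li=∅ lo={f,m}
  n1 li={f,m} lo={f,g,m,p}
  n2 li={f,m,p} lo={f,g,m,p}
  n3 li={f,g,p} lo={f,g,m,p}
  n4 li={f,g,m,p} lo={f,g,m}
  n5 li={g,m} lo={f,m}
  n6 li={f,m} lo={f,m}

live-out(n4) = ["f", "g", "m"]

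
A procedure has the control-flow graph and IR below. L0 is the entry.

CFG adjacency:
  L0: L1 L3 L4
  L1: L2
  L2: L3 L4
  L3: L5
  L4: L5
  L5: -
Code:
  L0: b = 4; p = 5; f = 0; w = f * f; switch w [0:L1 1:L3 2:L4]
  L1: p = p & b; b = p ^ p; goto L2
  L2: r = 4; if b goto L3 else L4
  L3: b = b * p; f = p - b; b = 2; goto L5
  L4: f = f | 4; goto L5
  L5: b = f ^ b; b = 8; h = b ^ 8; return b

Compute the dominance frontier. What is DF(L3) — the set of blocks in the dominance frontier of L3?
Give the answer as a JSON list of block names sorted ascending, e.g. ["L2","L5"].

idom tree: L1←L0 L2←L1 L3←L0 L4←L0 L5←L0
Dom at joins:
  L3: preds {L0,L2}: {L0} ∩ {L0,L1,L2} = {L0}; idom=L0
  L4: preds {L0,L2}: {L0} ∩ {L0,L1,L2} = {L0}; idom=L0
  L5: preds {L3,L4}: {L0,L3} ∩ {L0,L4} = {L0}; idom=L0

DF derivation:
  L3←L0: walk · to L0
  L3←L2: walk L2→L1 to L0
  L4←L0: walk · to L0
  L4←L2: walk L2→L1 to L0
  L5←L3: walk L3 to L0
  L5←L4: walk L4 to L0
  L0 → ∅
  L1 → {L3,L4}
  L2 → {L3,L4}
  L3 → {L5}
  L4 → {L5}
  L5 → ∅

DF(L3) = ["L5"]

Answer: ["L5"]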